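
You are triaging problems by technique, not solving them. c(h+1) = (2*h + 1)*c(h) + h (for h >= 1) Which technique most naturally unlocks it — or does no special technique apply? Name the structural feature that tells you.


Best approach: a summation factor — normalize by the running product of 2*h + 1: the left side becomes a difference, and differences sum.


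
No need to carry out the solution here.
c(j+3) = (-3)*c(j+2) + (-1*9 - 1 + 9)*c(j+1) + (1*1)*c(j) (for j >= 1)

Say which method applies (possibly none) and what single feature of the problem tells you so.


Best approach: the characteristic-root method — every coefficient is a fixed number and the forcing is zero — substitute r^j and read off the root equation.


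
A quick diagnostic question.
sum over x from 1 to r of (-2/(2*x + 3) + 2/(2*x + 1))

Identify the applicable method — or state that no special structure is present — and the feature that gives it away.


Technique: telescoping — consecutive terms evaluate one function at adjacent indices (2/(2*x + 1) is its current value): one term's tail is the next term's head, so the chain collapses.


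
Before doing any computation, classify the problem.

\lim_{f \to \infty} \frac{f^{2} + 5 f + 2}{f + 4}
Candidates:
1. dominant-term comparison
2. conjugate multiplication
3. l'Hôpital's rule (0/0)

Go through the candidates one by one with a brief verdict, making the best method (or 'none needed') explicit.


Diagnosis: dominant-term comparison — as f grows, only the highest-degree terms matter — compare leading terms and read the limit off.
- dominant-term comparison — yes, a natural case for it.
- conjugate multiplication — there are no radicals in tension whose conjugate would simplify matters.
- l'Hôpital's rule (0/0): viewed as a single quotient this runs to ∞/∞, not the 0/0 clash this candidate addresses; an at-infinity variant of the rule would resolve it, but comparing leading growth reads the answer without differentiating.


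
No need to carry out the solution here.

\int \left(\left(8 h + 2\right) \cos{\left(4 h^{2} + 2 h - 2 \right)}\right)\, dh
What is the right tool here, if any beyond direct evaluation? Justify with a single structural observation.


Technique: u-substitution — 8 h + 2 matches the derivative of 4 h^{2} + 2 h - 2 up to a constant; with u = 4 h^{2} + 2 h - 2 the whole integrand folds into a function of u alone.


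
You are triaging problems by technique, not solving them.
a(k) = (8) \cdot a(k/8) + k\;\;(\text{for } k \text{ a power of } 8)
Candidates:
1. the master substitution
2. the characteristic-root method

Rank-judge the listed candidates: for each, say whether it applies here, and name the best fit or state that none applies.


Diagnosis: the master substitution — the argument contracts 8-fold per step: reindex k exponentially and solve the linear recurrence in the new index.
- the master substitution: a fit — the right tool for this form.
- the characteristic-root method — the recursion divides its index rather than shifting it — outside the constant-shift family the root method covers.


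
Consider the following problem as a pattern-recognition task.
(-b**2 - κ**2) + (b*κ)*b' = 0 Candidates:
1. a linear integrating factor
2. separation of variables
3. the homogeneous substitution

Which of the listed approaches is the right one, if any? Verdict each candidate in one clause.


Diagnosis: the homogeneous substitution — the slope is degree-zero homogeneous: the ratio substitution v = b/κ collapses it. A Bernoulli substitution is a fair alternative on this equation directly; the homogeneous reading takes it as given.
- a linear integrating factor — the unknown enters nonlinearly (through a power, a denominator, or a transcendental function), which the linear integrating-factor recipe cannot absorb as-is — any repair would come from a preliminary substitution, not the factor.
- separation of variables: the two dependences do not factor apart.
- the homogeneous substitution: a fit — the right tool for this form.


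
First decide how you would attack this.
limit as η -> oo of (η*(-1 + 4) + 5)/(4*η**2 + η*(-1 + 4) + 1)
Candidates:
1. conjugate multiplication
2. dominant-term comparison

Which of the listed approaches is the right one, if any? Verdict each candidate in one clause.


Diagnosis: dominant-term comparison — divide through by the highest power of η; every lower-order term dies and the dominant terms decide the limit.
- conjugate multiplication — no difference of divergent radicals appears, so rationalizing has nothing to cancel.
- dominant-term comparison: applicable, and directly so.


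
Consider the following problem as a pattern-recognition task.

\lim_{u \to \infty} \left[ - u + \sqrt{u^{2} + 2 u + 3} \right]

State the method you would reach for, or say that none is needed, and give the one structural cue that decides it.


Best approach: conjugate multiplication — this difference gives up after one conjugate multiplication — the radical structure cancels against its conjugate.


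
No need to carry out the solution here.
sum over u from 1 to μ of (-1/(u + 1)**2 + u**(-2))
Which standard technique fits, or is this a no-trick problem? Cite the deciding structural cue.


Diagnosis: telescoping — the generic term is a one-step difference of u**(-2), so partial sums shortcut to endpoint evaluation.


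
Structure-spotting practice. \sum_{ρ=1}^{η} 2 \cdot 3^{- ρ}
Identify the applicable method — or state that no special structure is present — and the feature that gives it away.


Technique: the geometric series formula — consecutive terms stand in a fixed index-free ratio — the geometric sum formula closes it.


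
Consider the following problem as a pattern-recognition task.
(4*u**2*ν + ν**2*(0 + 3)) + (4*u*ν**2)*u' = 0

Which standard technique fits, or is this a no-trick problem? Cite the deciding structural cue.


Verdict: the exact-equation method — check exactness first: here it holds ((4*u**2*ν + ν**2*(0 + 3)), 4*u*ν**2 have matching cross partials), so no integrating factor is needed.


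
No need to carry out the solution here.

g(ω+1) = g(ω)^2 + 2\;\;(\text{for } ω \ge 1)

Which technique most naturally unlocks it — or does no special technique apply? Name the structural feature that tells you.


Technique: no special technique — once the recursion is nonlinear, characteristic roots, master substitutions, and summation factors are all off the table.


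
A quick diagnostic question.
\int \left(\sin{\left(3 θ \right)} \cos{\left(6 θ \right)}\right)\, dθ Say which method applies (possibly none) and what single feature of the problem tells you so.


Best approach: a trigonometric identity — two different frequencies multiply in \sin{\left(3 θ \right)} \cos{\left(6 θ \right)}; the product-to-sum formula separates them.


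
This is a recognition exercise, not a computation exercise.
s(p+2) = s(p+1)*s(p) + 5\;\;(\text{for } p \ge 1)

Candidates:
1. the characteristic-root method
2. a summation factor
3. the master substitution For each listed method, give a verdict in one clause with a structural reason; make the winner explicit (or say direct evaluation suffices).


Verdict: no special technique — nonlinear feedback in the recursion rules out every root- or factor-based technique.
- the characteristic-root method: the recursion is nonlinear in the sequence values, so no linear-modes ansatz applies.
- a summation factor — the recursion is nonlinear — outside the first-order linear family a summation factor addresses.
- the master substitution — there is no divide-the-index recursive argument.


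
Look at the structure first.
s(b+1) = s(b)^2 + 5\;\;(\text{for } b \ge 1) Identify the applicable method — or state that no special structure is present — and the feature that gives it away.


Method: no special technique — this one you iterate or analyze qualitatively: the nonlinearity defeats linear solution methods.


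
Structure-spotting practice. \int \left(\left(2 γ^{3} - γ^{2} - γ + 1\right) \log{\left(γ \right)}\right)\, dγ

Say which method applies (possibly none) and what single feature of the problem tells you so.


Technique: integration by parts — choose u = \log{\left(γ \right)}: one derivative turns the logarithm algebraic, and the remaining factor 2 γ^{3} - γ^{2} - γ + 1 integrates term by term under the power rule.


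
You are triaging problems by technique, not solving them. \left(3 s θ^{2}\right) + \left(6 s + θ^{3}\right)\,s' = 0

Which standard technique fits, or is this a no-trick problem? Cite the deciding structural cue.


Verdict: the exact-equation method — the mixed-partials test passes for 3 s θ^{2} and 6 s + θ^{3}, so a potential function exists as presented.


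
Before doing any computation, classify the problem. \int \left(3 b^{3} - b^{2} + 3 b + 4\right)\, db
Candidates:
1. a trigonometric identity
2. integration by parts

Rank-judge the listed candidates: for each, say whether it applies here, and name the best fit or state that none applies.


Diagnosis: no special technique — a term-by-term power-rule job in b; no substitution or rearrangement earns its keep here.
- a trigonometric identity — with no trigonometric functions present, identity rewriting has no target.
- integration by parts — splitting off a factor buys nothing — the integrand integrates directly without parts.


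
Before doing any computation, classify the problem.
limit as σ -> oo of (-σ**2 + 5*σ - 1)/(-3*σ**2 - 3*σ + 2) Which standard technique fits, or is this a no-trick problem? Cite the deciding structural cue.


Method: dominant-term comparison — at large σ only the top-degree terms survive; compare the leading terms and the limit falls out. l'Hôpital's at-infinity variant applies to the expression viewed as a single quotient; the leading-term comparison is the direct route.


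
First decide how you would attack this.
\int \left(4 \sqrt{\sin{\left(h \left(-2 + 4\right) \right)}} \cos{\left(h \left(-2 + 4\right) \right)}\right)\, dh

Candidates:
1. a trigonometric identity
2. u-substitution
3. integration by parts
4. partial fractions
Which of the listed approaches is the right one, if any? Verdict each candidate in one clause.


Diagnosis: u-substitution — everything non-trivial happens through the inner expression \sin{\left(h \left(-2 + 4\right) \right)}, and its derivative accounts for the remaining factor up to a constant, so set u = \sin{\left(h \left(-2 + 4\right) \right)}.
- a trigonometric identity: no identity rewrites this into an easier trigonometric form.
- u-substitution: yes — fits the structure here.
- integration by parts: the nonconstant-polynomial-times-standard-kernel pattern (an exp, sine, cosine, or logarithm partner) is absent.
- partial fractions: there is no rational-function structure to decompose.


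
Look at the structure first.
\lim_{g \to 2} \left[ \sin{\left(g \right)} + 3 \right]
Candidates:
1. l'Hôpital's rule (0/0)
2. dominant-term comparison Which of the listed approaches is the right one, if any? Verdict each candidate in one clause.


Best approach: no special technique — the function is continuous at 2; evaluation is itself the limit, no machinery required.
- l'Hôpital's rule (0/0) — substituting the point gives a finite value outright — there is no indeterminate clash to repair.
- dominant-term comparison: no dominant-degree comparison decides it.


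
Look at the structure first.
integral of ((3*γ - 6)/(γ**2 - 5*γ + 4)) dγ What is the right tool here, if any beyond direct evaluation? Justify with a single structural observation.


Diagnosis: partial fractions — the bottom factors while the top stays lower-degree — split into simple fractions and integrate piece by piece.


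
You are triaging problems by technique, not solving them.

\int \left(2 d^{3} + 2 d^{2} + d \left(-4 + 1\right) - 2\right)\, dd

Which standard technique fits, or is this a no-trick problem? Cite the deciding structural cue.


Best approach: no special technique — every term is a constant multiple of a power of d; term-wise power-rule integration needs no preliminary transformation.


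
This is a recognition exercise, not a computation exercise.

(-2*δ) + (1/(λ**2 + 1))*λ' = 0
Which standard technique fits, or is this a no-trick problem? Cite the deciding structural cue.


Technique: separation of variables — separating collects all λ-dependence with the derivative and leaves all δ-dependence opposite: variables separate. An exactness check succeeds on this form as well — separation and the potential function arrive at the same answer, separation more directly.


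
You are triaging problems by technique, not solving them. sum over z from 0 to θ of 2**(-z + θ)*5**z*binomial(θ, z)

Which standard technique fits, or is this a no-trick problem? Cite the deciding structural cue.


Best approach: the binomial theorem — terms weighting binomial(θ, z) against matched powers of 5 and 2 reassemble into (5 + 2)^θ by the binomial theorem.


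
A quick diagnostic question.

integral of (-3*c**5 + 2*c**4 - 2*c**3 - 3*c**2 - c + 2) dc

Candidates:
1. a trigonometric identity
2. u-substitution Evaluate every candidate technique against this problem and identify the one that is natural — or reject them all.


Verdict: no special technique — every term is a constant multiple of a power of c; term-wise power-rule integration needs no preliminary transformation.
- a trigonometric identity — no sine or cosine appears, so there is nothing for a trigonometric identity to act on.
- u-substitution: any workable substitution here is cosmetic — the integrand is already in directly integrable form.


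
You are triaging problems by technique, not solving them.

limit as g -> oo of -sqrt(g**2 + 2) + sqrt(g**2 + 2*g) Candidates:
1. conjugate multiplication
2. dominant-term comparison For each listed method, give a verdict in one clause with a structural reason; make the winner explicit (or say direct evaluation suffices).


Technique: conjugate multiplication — both pieces blow up but their difference is finite; the conjugate trick rationalizes sqrt(g**2 + 2*g) - sqrt(g**2 + 2).
- conjugate multiplication: a fit — the right tool for this form.
- dominant-term comparison — leading-power comparison does not apply to this form.


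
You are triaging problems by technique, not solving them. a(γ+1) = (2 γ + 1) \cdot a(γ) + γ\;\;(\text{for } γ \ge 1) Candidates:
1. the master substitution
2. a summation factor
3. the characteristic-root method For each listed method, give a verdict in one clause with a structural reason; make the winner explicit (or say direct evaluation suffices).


Technique: a summation factor — the coefficient 2 γ + 1 drifts with the index, so no fixed root exists; normalizing by the cumulative product telescopes it.
- the master substitution — there is no divide-the-index recursive argument.
- a summation factor: applies; the problem has the shape this method handles.
- the characteristic-root method: an index-dependent weight blocks the pure exponential ansatz.


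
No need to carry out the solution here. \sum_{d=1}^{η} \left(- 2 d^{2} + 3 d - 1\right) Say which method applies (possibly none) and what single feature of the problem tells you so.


Verdict: no special technique — Faulhaber territory: sum each constant-multiple power of d with its closed-form formula, no trick required.


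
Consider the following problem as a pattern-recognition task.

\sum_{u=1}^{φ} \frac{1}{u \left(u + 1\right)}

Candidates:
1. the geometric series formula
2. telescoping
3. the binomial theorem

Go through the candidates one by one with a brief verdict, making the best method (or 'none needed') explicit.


Best approach: telescoping — rewrite \frac{1}{u \left(u + 1\right)} as simple fractions and successive terms eat each other — only the edges survive.
- the geometric series formula: the ratio of consecutive terms depends on the index.
- telescoping — applies; the problem has the shape this method handles.
- the binomial theorem — the terms lack the binomial-coefficient-weighted complementary-power pattern of an expansion.


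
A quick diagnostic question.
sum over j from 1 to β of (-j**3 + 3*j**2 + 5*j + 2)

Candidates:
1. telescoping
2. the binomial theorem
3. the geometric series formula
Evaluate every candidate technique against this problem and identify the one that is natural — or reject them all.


Diagnosis: no special technique — every summand is a constant multiple of a power of j — apply the standard power-sum identities one degree at a time.
- telescoping — the terms as presented offer no neighboring cancellation — a telescoping rewrite may exist, but the displayed structure does not hand one over.
- the binomial theorem — no binomial coefficients pair with matched powers.
- the geometric series formula: the term-to-term ratio changes with the index, so the geometric formula cannot close it.


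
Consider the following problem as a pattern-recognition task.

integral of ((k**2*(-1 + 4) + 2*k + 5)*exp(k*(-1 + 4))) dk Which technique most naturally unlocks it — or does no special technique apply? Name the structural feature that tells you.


Verdict: integration by parts — the integrand splits as (k**2*(-1 + 4) + 2*k + 5) times exp(k*(-1 + 4)) — repeatedly differentiating the polynomial part kills it, which is the parts ladder.


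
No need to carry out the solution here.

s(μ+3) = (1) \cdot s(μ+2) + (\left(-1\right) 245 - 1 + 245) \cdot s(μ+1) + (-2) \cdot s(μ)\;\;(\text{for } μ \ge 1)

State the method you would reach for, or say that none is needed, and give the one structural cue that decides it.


Diagnosis: the characteristic-root method — linear, homogeneous, constant coefficients: solutions of the form r^μ exist — find the roots of the characteristic polynomial.


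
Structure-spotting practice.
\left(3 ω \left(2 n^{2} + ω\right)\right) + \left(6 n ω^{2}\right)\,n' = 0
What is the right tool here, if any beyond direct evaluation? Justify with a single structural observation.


Diagnosis: the exact-equation method — check exactness first: here it holds (3 ω \left(2 n^{2} + ω\right), 6 n ω^{2} have matching cross partials), so no integrating factor is needed.


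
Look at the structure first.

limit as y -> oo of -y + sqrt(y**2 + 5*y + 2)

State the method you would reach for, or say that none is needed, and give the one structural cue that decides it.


Method: conjugate multiplication — two divergent pieces with a minus sign between them and a radical in the mix: rationalize sqrt(y**2 + 5*y + 2) - y before any limit law applies.


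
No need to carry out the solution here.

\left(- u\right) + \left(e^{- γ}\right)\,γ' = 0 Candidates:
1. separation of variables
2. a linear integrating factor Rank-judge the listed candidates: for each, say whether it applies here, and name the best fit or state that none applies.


Best approach: separation of variables — all dependence on the two variables factors apart, the defining separable shape.
- separation of variables — yes — fits the structure here.
- a linear integrating factor: a nonlinear term in the unknown puts this outside the integrating-factor template.


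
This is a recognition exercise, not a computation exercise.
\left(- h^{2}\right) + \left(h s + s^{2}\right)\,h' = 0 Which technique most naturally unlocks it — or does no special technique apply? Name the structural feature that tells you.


Technique: the homogeneous substitution — the slope is degree-zero homogeneous: the ratio substitution v = h/s collapses it. Rewriting — with the variables' roles exchanged where the shape demands it — would expose a Bernoulli structure too; the homogeneous substitution simply reads the degrees directly.


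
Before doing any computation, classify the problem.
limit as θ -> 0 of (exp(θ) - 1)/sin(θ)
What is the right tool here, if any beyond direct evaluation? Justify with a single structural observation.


Method: l'Hôpital's rule (0/0) — substituting 0 gives 0 over 0; differentiate top and bottom once and re-evaluate. One could equally expand both pieces locally and compare leading terms; the rule does that in one stroke.


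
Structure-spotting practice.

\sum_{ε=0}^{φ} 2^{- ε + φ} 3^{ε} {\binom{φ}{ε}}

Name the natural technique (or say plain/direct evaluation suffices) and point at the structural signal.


Technique: the binomial theorem — terms weighting {\binom{φ}{ε}} against matched powers of 3 and 2 reassemble into (3 + 2)^φ by the binomial theorem.


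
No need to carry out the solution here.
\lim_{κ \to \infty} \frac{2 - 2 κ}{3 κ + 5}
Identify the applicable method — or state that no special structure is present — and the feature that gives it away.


Technique: dominant-term comparison — divide through by the highest power of κ; every lower-order term dies and the dominant terms decide the limit. l'Hôpital's at-infinity variant applies to the expression viewed as a single quotient; the leading-term comparison is the direct route.


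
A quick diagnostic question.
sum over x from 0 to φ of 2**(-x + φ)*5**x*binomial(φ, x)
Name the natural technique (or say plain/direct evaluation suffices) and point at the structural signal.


Verdict: the binomial theorem — the binomial coefficients weight matched powers of 5 and 2, which is exactly the expansion of a binomial power.


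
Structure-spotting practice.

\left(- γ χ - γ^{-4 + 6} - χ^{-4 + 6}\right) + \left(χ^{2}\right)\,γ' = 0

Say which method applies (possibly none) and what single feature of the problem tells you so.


Method: the homogeneous substitution — the slope's numerator and denominator have matching total degree, so it depends only on γ/χ and the ratio substitution collapses it.


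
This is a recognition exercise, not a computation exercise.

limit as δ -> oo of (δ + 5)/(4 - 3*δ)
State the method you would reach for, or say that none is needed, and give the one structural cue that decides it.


Technique: dominant-term comparison — growth-rate triage: the leading powers of δ decide the limit, everything else is noise. As a single quotient, the ∞/∞ shape would yield to repeated differentiation as well — the growth comparison gets there in one look.


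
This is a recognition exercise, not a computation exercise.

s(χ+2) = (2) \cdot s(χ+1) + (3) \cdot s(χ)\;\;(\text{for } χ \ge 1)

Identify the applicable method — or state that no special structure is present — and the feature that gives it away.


Technique: the characteristic-root method — linear, homogeneous, constant coefficients: solutions of the form r^χ exist — find the roots of the characteristic polynomial.


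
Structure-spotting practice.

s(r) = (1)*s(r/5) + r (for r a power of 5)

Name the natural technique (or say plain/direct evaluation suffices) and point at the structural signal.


Method: the master substitution — the recursive call is at index r/5 rather than a shift, a divide-and-conquer shape — substituting r = 5^m linearizes it.


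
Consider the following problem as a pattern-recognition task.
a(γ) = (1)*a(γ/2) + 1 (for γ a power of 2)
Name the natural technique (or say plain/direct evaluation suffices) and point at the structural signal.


Diagnosis: the master substitution — index division is the fingerprint: γ/2 in the recursive call means substitute γ = 2^m.


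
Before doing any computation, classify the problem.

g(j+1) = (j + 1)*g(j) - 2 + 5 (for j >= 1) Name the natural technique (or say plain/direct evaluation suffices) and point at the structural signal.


Verdict: a summation factor — with the index-dependent coefficient j + 1, dividing by the cumulative product turns the left side into a pure difference.


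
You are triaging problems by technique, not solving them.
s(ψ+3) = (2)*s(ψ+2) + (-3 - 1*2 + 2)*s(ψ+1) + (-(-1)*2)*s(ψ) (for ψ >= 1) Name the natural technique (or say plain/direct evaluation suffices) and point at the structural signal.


Verdict: the characteristic-root method — the recurrence is linear and homogeneous with constant coefficients, so the ansatz r^ψ turns it into a polynomial equation for r.


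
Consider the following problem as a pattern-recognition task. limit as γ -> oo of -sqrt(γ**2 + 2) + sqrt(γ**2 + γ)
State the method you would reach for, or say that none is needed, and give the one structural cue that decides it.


Verdict: conjugate multiplication — divergence minus divergence hides a finite answer — expose it by pairing sqrt(γ**2 + γ) - sqrt(γ**2 + 2) with its conjugate.


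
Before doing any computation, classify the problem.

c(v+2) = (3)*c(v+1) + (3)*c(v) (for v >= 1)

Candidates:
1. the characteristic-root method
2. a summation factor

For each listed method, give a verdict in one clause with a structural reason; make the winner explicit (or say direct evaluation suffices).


Diagnosis: the characteristic-root method — because shifting v leaves the equation's coefficients unchanged, exponential trials reduce it to algebra.
- the characteristic-root method — applies; the problem has the shape this method handles.
- a summation factor — a summation factor telescopes one-step recursions; this one carries higher-order memory.


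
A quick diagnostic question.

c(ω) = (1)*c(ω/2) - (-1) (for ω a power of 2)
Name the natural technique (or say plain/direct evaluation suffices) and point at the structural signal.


Verdict: the master substitution — the argument ω/2 divides the index by 2; the standard ω = 2^m substitution converts it to a constant-shift recurrence.


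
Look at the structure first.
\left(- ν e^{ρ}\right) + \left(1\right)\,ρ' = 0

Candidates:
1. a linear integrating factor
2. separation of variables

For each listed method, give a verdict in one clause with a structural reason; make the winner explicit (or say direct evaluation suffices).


Method: separation of variables — the slope splits multiplicatively: ν carrying all ν-dependence times e^{ρ} carrying all ρ-dependence — separate and integrate.
- a linear integrating factor: the unknown enters nonlinearly (through a power, a denominator, or a transcendental function), which the linear integrating-factor recipe cannot absorb as-is — any repair would come from a preliminary substitution, not the factor.
- separation of variables: applicable, and directly so.


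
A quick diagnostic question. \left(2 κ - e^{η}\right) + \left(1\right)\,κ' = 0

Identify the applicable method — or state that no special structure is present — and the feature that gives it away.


Technique: a linear integrating factor — κ enters only linearly with coefficient 2; multiply by exp of the integral of 2 and the left side becomes one derivative.


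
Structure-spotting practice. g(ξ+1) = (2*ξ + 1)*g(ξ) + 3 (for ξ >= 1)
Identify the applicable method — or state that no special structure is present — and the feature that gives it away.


Verdict: a summation factor — with the index-dependent coefficient 2*ξ + 1, dividing by the cumulative product turns the left side into a pure difference.


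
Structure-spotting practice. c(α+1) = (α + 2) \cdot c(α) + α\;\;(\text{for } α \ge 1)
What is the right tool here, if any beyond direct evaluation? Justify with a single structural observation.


Method: a summation factor — first-order linear but the coefficient α + 2 moves with the index — divide by the cumulative product and telescope.


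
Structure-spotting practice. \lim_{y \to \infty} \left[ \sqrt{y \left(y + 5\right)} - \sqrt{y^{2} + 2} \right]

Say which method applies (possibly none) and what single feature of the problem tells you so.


Method: conjugate multiplication — the ∞ − ∞ radical form is the exact trigger for the conjugate maneuver.


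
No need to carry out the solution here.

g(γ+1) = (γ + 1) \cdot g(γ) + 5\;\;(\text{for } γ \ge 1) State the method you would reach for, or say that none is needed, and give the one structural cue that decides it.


Diagnosis: a summation factor — one step of memory with a weight γ + 1 that changes as the index grows — the summation-factor construction is built for this.


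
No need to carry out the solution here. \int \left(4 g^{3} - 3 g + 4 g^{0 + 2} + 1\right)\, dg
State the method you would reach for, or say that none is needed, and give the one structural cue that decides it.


Technique: no special technique — scan for structure and find none: constant multiples of powers of g, integrate directly.


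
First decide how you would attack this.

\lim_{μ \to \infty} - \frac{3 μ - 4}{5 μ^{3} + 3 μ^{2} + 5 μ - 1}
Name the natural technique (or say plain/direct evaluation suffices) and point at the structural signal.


Best approach: dominant-term comparison — divide by the highest power of μ present: lower-order terms vanish and the dominant ratio remains. Differentiating the expression as a single quotient would eventually settle it as well; matching dominant growth settles it immediately.


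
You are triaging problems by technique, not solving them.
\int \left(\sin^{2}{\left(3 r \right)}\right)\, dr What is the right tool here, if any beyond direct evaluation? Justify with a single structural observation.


Method: a trigonometric identity — apply power reduction to \sin^{2}{\left(3 r \right)}; each application halves the trigonometric degree.


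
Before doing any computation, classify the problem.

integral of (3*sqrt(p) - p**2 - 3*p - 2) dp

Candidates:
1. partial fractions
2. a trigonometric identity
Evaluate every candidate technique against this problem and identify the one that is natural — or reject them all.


Method: no special technique — the integrand is a sum of constant multiples of powers of p — integrate term by term.
- partial fractions — the expression is not a ratio of polynomials that decomposes further.
- a trigonometric identity — no sine or cosine appears, so there is nothing for a trigonometric identity to act on.


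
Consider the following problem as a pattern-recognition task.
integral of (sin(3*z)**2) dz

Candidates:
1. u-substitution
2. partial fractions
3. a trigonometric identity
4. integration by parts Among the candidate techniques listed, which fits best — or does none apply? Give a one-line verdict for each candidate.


Best approach: a trigonometric identity — sin(3*z)**2 is the textbook power-reduction case — identities first, antiderivatives second.
- u-substitution — no subexpression of the integrand pairs with its own derivative as a factor — individual terms may offer their own substitutions, but any change of variable covering the whole integral would have to be constructed from outside the expression.
- partial fractions: there is no rational-function structure to decompose.
- a trigonometric identity: yes, a natural case for it.
- integration by parts — not the fit here: there is no polynomial factor to ladder down — parts can still close the trigonometric product by recursion, though the identity rewrite is the direct route.


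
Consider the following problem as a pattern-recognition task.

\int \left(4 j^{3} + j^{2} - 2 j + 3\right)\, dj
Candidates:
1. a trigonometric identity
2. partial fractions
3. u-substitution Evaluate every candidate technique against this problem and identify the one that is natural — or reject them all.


Technique: no special technique — every term is a constant multiple of a power of j; term-wise power-rule integration needs no preliminary transformation.
- a trigonometric identity — no sine or cosine appears, so there is nothing for a trigonometric identity to act on.
- partial fractions — the expression is not a ratio of polynomials that decomposes further.
- u-substitution — any workable substitution here is cosmetic — the integrand is already in directly integrable form.


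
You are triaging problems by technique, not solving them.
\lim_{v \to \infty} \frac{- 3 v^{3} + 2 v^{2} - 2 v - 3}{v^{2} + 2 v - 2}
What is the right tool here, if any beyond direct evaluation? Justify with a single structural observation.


Diagnosis: dominant-term comparison — as v grows, only the highest-degree terms matter — compare leading terms and read the limit off. l'Hôpital's at-infinity variant applies to the expression viewed as a single quotient; the leading-term comparison is the direct route.


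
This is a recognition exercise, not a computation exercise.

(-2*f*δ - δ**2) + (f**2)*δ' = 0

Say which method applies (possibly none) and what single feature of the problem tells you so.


Diagnosis: the homogeneous substitution — scaling f and δ together leaves the slope fixed — it depends only on δ/f, so substitute the ratio. Rearranged, this also fits the Bernoulli template directly; the homogeneous substitution reads the structure without the rearrangement.


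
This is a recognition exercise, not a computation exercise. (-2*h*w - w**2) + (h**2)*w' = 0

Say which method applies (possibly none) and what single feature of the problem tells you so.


Diagnosis: the homogeneous substitution — the slope's numerator and denominator share total degree; set v = w/h and the equation drops to separable form. Rearranged, this also fits the Bernoulli template directly; the homogeneous substitution reads the structure without the rearrangement.


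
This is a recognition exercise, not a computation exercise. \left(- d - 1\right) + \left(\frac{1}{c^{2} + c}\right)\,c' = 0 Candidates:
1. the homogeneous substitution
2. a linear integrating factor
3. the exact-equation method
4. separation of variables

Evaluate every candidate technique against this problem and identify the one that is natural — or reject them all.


Method: separation of variables — all dependence on the two variables factors apart, the defining separable shape. A Bernoulli rewrite would carry it as the equation stands — separating the variables needs no rearrangement either.
- the homogeneous substitution: solved for the derivative, the right side changes under joint scaling of the two variables.
- a linear integrating factor — a nonlinear term in the unknown puts this outside the integrating-factor template.
- the exact-equation method — the cross-partial test holds only vacuously — each coefficient lives in its own variable, so the exactness machinery reads no structure the split form does not already show.
- separation of variables: yes, a natural case for it.


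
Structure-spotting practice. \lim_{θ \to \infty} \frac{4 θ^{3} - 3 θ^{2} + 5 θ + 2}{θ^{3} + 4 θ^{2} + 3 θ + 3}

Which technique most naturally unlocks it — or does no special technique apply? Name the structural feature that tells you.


Method: dominant-term comparison — divide by the highest power of θ present: lower-order terms vanish and the dominant ratio remains. As a single quotient, the ∞/∞ shape would yield to repeated differentiation as well — the growth comparison gets there in one look.


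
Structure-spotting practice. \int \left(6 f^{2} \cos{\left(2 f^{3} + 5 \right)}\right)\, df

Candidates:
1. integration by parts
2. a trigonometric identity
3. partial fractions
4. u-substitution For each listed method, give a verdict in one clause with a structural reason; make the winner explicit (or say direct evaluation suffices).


Method: u-substitution — spotting that 6 f^{2} is a constant multiple of the derivative of 2 f^{3} + 5 is the key observation — substitute u = 2 f^{3} + 5 and the integral becomes one-dimensional in u.
- integration by parts: the non-polynomial partner is not one of the parts kernels — exp, sine, or cosine with a degree-1 argument, or a logarithm.
- a trigonometric identity: no identity rewrites this into an easier trigonometric form.
- partial fractions: the expression is not a ratio of polynomials that decomposes further.
- u-substitution: applicable, and directly so.


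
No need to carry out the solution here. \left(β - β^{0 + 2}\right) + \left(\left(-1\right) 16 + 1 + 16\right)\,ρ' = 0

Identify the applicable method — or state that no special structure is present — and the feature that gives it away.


Diagnosis: no special technique — with ρ absent the equation is not coupled at all: direct integration in β.


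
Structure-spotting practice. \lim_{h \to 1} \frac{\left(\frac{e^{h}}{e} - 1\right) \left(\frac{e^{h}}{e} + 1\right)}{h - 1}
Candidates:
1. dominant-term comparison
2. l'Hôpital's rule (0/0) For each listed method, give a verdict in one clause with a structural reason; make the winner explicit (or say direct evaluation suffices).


Best approach: l'Hôpital's rule (0/0) — substituting 1 gives 0 over 0; differentiate top and bottom once and re-evaluate. A local series expansion at the point resolves it as well; the rule is the packaged version of that step.
- dominant-term comparison — this limit is not decided by comparing polynomial growth at infinity.
- l'Hôpital's rule (0/0) — yes, a natural case for it.


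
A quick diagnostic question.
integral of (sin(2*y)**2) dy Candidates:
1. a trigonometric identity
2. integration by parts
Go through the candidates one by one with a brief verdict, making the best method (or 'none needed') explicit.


Diagnosis: a trigonometric identity — sin(2*y)**2 carries an even exponent — trade it for double-angle cosines before integrating.
- a trigonometric identity — a fit — the right tool for this form.
- integration by parts: not the natural route: no polynomial-kernel product appears — a recursive parts reduction of the trigonometric product exists, but the identity rewrite is direct.


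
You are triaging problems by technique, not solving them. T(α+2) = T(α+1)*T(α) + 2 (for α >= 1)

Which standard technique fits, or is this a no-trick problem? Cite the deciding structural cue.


Method: no special technique — this one you iterate or analyze qualitatively: the nonlinearity defeats linear solution methods.


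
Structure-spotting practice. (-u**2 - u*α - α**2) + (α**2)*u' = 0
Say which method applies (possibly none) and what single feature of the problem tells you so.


Technique: the homogeneous substitution — scaling α and u together leaves the slope fixed — it depends only on u/α, so substitute the ratio.


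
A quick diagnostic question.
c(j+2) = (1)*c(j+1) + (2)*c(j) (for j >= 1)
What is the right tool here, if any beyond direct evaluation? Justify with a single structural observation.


Verdict: the characteristic-root method — no index-dependence in the weights and nothing inhomogeneous: classic characteristic-equation setup.


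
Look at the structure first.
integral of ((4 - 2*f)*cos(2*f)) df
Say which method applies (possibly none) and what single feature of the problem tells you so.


Diagnosis: integration by parts — 4 - 2*f dies after finitely many derivatives while cos(2*f) cycles under integration — the tabular/parts setup.


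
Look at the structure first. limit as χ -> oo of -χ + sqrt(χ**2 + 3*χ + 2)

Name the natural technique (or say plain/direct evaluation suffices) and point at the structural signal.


Best approach: conjugate multiplication — sqrt(χ**2 + 3*χ + 2) and χ both blow up, but their difference is tame once the conjugate rationalizes it.


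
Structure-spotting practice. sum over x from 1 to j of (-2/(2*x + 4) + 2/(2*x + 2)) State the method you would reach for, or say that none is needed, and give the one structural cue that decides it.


Verdict: telescoping — the summand is 2/(2*x + 2) minus the same expression shifted by one, so consecutive terms cancel in pairs.


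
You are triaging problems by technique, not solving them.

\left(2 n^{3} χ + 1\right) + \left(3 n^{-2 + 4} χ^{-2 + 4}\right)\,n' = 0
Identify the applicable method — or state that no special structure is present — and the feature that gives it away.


Technique: the exact-equation method — because the two cross partials coincide, the form is conservative as written — recover its potential in (χ, n).
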